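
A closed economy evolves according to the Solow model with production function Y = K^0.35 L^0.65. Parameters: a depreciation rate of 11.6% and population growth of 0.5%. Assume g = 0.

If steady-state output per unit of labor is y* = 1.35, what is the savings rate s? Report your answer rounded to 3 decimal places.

s ≈ 0.211

Steady state requires s·f(k) = (n + δ)·k, i.e. s·k^α = (n + δ)·k.
Since y* = [s/(n + δ)]^(α/(1−α)), we have s/(n + δ) = (y*)^((1−α)/α) = 1.35^1.8571 = 1.7460.
Therefore s = 1.7460 × (n + δ) = 1.7460 × 0.121 = 0.2113.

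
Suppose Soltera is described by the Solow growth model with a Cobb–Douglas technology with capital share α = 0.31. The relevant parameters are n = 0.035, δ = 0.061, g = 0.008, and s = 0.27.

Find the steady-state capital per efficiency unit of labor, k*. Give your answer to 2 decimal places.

k* ≈ 3.99

Steady state requires s·f(k) = (n + g + δ)·k, i.e. s·k^α = (n + g + δ)·k.
Rearranging, k^(1−α) = s / (n + g + δ).
k^0.69 = 0.27 / (0.035 + 0.008 + 0.061) = 0.27 / 0.104 = 2.5962
k* = 2.5962^(1/0.69) ≈ 3.9856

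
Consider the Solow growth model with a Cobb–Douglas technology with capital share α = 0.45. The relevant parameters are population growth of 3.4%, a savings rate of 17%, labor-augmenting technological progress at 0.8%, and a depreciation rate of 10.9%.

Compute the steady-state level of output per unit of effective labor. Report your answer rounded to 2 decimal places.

y* ≈ 1.10

At the steady state, Δk = 0, so s·k^α = (n + g + δ)·k.
Dividing both sides by k: k^(1−α) = s / (n + g + δ).
k^0.55 = 0.17 / (0.034 + 0.008 + 0.109) = 0.17 / 0.151 = 1.1258
k* = 1.1258^(1/0.55) ≈ 1.2404
y* = (k*)^α = 1.2404^0.45 ≈ 1.1018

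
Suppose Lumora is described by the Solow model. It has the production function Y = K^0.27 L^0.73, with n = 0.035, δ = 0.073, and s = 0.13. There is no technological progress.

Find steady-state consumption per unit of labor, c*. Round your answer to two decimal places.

c* = 0.93

In steady state, investment equals break-even investment: s·k^α = (n + δ)·k.
Rearranging, k^(1−α) = s / (n + δ).
k^0.73 = 0.13 / (0.035 + 0.073) = 0.13 / 0.108 = 1.2037
k* = 1.2037^(1/0.73) ≈ 1.2891
y* = (k*)^α = 1.2891^0.27 ≈ 1.0710
c* = (1 − s)·y* = (1 − 0.13) × 1.0710 ≈ 0.9318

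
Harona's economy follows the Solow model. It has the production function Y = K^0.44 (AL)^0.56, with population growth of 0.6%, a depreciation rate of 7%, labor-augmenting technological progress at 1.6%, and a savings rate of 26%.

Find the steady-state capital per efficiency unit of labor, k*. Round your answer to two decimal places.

Steady state requires s·f(k) = (n + g + δ)·k, i.e. s·k^α = (n + g + δ)·k.
Rearranging, k^(1−α) = s / (n + g + δ).
k^0.56 = 0.26 / (0.006 + 0.016 + 0.070) = 0.26 / 0.092 = 2.8261
k* = 2.8261^(1/0.56) ≈ 6.3928

k* = 6.39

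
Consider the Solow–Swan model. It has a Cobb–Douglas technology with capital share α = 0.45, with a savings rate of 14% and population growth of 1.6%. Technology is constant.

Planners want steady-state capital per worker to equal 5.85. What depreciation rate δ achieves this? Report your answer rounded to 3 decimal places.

At the steady state, Δk = 0, so s·k^α = (n + δ)·k.
So s / (n + δ) = (k*)^(1−α) = 5.85^0.55 = 2.6420.
Therefore n + δ = s / 2.6420 = 0.14 / 2.6420 = 0.0530, so δ = 0.0530 − 0.016 = 0.0370.

δ ≈ 0.037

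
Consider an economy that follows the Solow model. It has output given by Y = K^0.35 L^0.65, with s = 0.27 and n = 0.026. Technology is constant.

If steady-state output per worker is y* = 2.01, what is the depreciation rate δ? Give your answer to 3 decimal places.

δ ≈ 0.048

Steady state requires s·f(k) = (n + δ)·k, i.e. s·k^α = (n + δ)·k.
Since y* = [s/(n + δ)]^(α/(1−α)), we have s/(n + δ) = (y*)^((1−α)/α) = 2.01^1.8571 = 3.6565.
Therefore n + δ = s / 3.6565 = 0.27 / 3.6565 = 0.0738, so δ = 0.0738 − 0.026 = 0.0478.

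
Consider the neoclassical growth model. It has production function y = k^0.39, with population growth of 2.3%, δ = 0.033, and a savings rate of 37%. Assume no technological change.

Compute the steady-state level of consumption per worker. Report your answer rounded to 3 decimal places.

At the steady state, Δk = 0, so s·k^α = (n + δ)·k.
Dividing both sides by k: k^(1−α) = s / (n + δ).
k^0.61 = 0.37 / (0.023 + 0.033) = 0.37 / 0.056 = 6.6071
k* = 6.6071^(1/0.61) ≈ 22.0943
y* = (k*)^α = 22.0943^0.39 ≈ 3.3440
c* = (1 − s)·y* = (1 − 0.37) × 3.3440 ≈ 2.1067

c* ≈ 2.107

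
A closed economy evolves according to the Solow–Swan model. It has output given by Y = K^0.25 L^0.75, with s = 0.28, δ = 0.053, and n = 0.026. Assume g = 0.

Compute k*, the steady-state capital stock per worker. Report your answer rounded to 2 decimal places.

k* = 5.40

In steady state, investment equals break-even investment: s·k^α = (n + δ)·k.
Rearranging, k^(1−α) = s / (n + δ).
k^0.75 = 0.28 / (0.026 + 0.053) = 0.28 / 0.079 = 3.5443
k* = 3.5443^(1/0.75) ≈ 5.4039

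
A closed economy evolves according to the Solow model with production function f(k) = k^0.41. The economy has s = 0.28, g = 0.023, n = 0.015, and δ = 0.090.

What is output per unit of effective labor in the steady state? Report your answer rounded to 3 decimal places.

y* ≈ 1.723

At the steady state, Δk = 0, so s·k^α = (n + g + δ)·k.
Dividing both sides by k: k^(1−α) = s / (n + g + δ).
k^0.59 = 0.28 / (0.015 + 0.023 + 0.090) = 0.28 / 0.128 = 2.1875
k* = 2.1875^(1/0.59) ≈ 3.7686
y* = (k*)^α = 3.7686^0.41 ≈ 1.7228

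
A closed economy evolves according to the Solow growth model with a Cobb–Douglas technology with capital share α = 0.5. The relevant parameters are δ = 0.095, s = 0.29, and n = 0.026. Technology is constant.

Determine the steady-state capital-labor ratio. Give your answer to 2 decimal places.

Steady state requires s·f(k) = (n + δ)·k, i.e. s·k^α = (n + δ)·k.
Dividing both sides by k: k^(1−α) = s / (n + δ).
k^0.5 = 0.29 / (0.026 + 0.095) = 0.29 / 0.121 = 2.3967
k* = 2.3967^(1/0.5) ≈ 5.7442

k* = 5.74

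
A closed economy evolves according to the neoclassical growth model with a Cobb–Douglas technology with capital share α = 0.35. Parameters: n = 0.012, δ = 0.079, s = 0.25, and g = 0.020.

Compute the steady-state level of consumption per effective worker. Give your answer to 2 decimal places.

In steady state, investment equals break-even investment: s·k^α = (n + g + δ)·k.
Dividing both sides by k: k^(1−α) = s / (n + g + δ).
k^0.65 = 0.25 / (0.012 + 0.020 + 0.079) = 0.25 / 0.111 = 2.2523
k* = 2.2523^(1/0.65) ≈ 3.4874
y* = (k*)^α = 3.4874^0.35 ≈ 1.5484
c* = (1 − s)·y* = (1 − 0.25) × 1.5484 ≈ 1.1613

c* = 1.16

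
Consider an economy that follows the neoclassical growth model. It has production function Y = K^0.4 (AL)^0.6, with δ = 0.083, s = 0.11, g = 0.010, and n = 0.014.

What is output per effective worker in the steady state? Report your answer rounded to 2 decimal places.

y* = 1.02

At the steady state, Δk = 0, so s·k^α = (n + g + δ)·k.
Dividing both sides by k: k^(1−α) = s / (n + g + δ).
k^0.6 = 0.11 / (0.014 + 0.010 + 0.083) = 0.11 / 0.107 = 1.0280
k* = 1.0280^(1/0.6) ≈ 1.0471
y* = (k*)^α = 1.0471^0.4 ≈ 1.0186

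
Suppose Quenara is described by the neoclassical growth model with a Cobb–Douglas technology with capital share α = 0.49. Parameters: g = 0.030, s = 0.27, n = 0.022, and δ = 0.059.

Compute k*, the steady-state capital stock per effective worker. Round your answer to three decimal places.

k* ≈ 5.714

In steady state, investment equals break-even investment: s·k^α = (n + g + δ)·k.
Dividing both sides by k: k^(1−α) = s / (n + g + δ).
k^0.51 = 0.27 / (0.022 + 0.030 + 0.059) = 0.27 / 0.111 = 2.4324
k* = 2.4324^(1/0.51) ≈ 5.7139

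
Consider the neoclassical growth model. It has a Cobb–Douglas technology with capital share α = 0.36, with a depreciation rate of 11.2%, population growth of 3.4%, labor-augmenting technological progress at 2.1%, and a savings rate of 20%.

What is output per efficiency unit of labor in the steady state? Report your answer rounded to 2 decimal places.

In steady state, investment equals break-even investment: s·k^α = (n + g + δ)·k.
Rearranging, k^(1−α) = s / (n + g + δ).
k^0.64 = 0.20 / (0.034 + 0.021 + 0.112) = 0.20 / 0.167 = 1.1976
k* = 1.1976^(1/0.64) ≈ 1.3254
y* = (k*)^α = 1.3254^0.36 ≈ 1.1067

y* ≈ 1.11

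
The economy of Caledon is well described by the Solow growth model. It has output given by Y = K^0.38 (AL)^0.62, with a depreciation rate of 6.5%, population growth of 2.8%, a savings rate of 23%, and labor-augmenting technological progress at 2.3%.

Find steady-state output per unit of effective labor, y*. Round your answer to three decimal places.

Steady state requires s·f(k) = (n + g + δ)·k, i.e. s·k^α = (n + g + δ)·k.
Dividing both sides by k: k^(1−α) = s / (n + g + δ).
k^0.62 = 0.23 / (0.028 + 0.023 + 0.065) = 0.23 / 0.116 = 1.9828
k* = 1.9828^(1/0.62) ≈ 3.0164
y* = (k*)^α = 3.0164^0.38 ≈ 1.5213

y* = 1.521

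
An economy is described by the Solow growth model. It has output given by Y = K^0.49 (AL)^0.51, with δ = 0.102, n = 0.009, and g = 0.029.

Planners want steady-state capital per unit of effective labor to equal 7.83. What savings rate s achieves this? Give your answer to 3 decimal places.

s ≈ 0.400

At the steady state, Δk = 0, so s·k^α = (n + g + δ)·k.
So s / (n + g + δ) = (k*)^(1−α) = 7.83^0.51 = 2.8564.
Therefore s = 2.8564 × (n + g + δ) = 2.8564 × 0.140 = 0.3999.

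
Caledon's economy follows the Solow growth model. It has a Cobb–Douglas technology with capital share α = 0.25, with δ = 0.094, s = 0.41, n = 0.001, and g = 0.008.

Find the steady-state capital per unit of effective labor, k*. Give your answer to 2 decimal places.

k* ≈ 6.31

Steady state requires s·f(k) = (n + g + δ)·k, i.e. s·k^α = (n + g + δ)·k.
Rearranging, k^(1−α) = s / (n + g + δ).
k^0.75 = 0.41 / (0.001 + 0.008 + 0.094) = 0.41 / 0.103 = 3.9806
k* = 3.9806^(1/0.75) ≈ 6.3086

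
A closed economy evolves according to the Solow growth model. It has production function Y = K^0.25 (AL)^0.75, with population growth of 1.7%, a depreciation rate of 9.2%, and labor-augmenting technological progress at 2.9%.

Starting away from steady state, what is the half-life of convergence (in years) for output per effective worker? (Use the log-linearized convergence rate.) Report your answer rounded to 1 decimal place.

Near the steady state the convergence rate is λ = (1 − α)(n + g + δ).
λ = (1 − 0.25) × 0.138 = 0.75 × 0.138 = 0.1035
Half-life = ln 2 / λ = 0.6931 / 0.1035 ≈ 6.70 years

t_½ ≈ 6.7 years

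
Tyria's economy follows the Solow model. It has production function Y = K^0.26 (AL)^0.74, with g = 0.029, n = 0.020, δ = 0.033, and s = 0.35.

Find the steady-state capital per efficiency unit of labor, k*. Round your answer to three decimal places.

k* = 7.107

In steady state, investment equals break-even investment: s·k^α = (n + g + δ)·k.
Dividing both sides by k: k^(1−α) = s / (n + g + δ).
k^0.74 = 0.35 / (0.020 + 0.029 + 0.033) = 0.35 / 0.082 = 4.2683
k* = 4.2683^(1/0.74) ≈ 7.1072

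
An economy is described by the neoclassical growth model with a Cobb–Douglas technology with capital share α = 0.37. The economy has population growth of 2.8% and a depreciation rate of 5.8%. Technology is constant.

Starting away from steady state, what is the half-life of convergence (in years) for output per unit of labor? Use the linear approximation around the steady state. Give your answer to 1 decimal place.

t_½ ≈ 12.8 years

Near the steady state the convergence rate is λ = (1 − α)(n + δ).
λ = (1 − 0.37) × 0.086 = 0.63 × 0.086 = 0.05418
Half-life = ln 2 / λ = 0.6931 / 0.05418 ≈ 12.79 years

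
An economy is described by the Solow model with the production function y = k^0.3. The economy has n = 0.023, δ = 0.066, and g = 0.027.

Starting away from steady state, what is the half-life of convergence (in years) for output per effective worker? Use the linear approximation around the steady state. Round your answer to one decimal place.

about 8.5 years

Near the steady state the convergence rate is λ = (1 − α)(n + g + δ).
λ = (1 − 0.3) × 0.116 = 0.7 × 0.116 = 0.0812
Half-life = ln 2 / λ = 0.6931 / 0.0812 ≈ 8.54 years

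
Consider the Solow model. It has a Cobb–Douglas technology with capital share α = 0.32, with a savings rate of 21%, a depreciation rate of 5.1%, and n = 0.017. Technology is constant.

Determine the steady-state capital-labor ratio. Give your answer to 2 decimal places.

In steady state, investment equals break-even investment: s·k^α = (n + δ)·k.
Dividing both sides by k: k^(1−α) = s / (n + δ).
k^0.68 = 0.21 / (0.017 + 0.051) = 0.21 / 0.068 = 3.0882
k* = 3.0882^(1/0.68) ≈ 5.2499

k* = 5.25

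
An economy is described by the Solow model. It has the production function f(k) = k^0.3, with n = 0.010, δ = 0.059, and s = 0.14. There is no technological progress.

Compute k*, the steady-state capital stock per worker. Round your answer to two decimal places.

Steady state requires s·f(k) = (n + δ)·k, i.e. s·k^α = (n + δ)·k.
Dividing both sides by k: k^(1−α) = s / (n + δ).
k^0.7 = 0.14 / (0.010 + 0.059) = 0.14 / 0.069 = 2.0290
k* = 2.0290^(1/0.7) ≈ 2.7477

k* ≈ 2.75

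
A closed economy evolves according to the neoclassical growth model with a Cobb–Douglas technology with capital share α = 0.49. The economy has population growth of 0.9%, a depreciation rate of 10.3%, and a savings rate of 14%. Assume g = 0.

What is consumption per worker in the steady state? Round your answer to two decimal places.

Steady state requires s·f(k) = (n + δ)·k, i.e. s·k^α = (n + δ)·k.
Rearranging, k^(1−α) = s / (n + δ).
k^0.51 = 0.14 / (0.009 + 0.103) = 0.14 / 0.112 = 1.2500
k* = 1.2500^(1/0.51) ≈ 1.5489
y* = (k*)^α = 1.5489^0.49 ≈ 1.2391
c* = (1 − s)·y* = (1 − 0.14) × 1.2391 ≈ 1.0656

c* = 1.07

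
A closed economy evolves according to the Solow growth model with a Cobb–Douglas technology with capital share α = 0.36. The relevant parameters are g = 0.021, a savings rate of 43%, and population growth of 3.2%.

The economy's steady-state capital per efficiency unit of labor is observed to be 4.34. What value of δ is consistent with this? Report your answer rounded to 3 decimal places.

δ ≈ 0.115

In steady state, investment equals break-even investment: s·k^α = (n + g + δ)·k.
So s / (n + g + δ) = (k*)^(1−α) = 4.34^0.64 = 2.5585.
Therefore n + g + δ = s / 2.5585 = 0.43 / 2.5585 = 0.1681, so δ = 0.1681 − 0.053 = 0.1151.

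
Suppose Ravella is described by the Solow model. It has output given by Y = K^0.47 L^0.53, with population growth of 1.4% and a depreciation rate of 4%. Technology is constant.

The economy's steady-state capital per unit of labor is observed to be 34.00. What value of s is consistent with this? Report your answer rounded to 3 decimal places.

At the steady state, Δk = 0, so s·k^α = (n + δ)·k.
So s / (n + δ) = (k*)^(1−α) = 34.00^0.53 = 6.4816.
Therefore s = 6.4816 × (n + δ) = 6.4816 × 0.054 = 0.3500.

s ≈ 0.350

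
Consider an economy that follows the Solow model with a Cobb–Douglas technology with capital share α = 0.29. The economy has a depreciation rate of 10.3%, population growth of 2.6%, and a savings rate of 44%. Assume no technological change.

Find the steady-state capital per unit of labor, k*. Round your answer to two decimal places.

In steady state, investment equals break-even investment: s·k^α = (n + δ)·k.
Dividing both sides by k: k^(1−α) = s / (n + δ).
k^0.71 = 0.44 / (0.026 + 0.103) = 0.44 / 0.129 = 3.4109
k* = 3.4109^(1/0.71) ≈ 5.6301

k* = 5.63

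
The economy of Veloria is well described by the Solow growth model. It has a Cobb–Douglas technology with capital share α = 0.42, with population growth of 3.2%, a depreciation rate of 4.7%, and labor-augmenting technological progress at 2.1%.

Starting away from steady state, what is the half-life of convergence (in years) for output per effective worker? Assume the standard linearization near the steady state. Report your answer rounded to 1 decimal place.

about 12.0 years

Near the steady state the convergence rate is λ = (1 − α)(n + g + δ).
λ = (1 − 0.42) × 0.100 = 0.58 × 0.100 = 0.0580
Half-life = ln 2 / λ = 0.6931 / 0.0580 ≈ 11.95 years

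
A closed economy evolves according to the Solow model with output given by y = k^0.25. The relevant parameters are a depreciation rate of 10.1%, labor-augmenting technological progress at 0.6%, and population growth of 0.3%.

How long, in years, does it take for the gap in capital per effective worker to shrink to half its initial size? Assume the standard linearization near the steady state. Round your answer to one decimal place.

Near the steady state the convergence rate is λ = (1 − α)(n + g + δ).
λ = (1 − 0.25) × 0.110 = 0.75 × 0.110 = 0.0825
Half-life = ln 2 / λ = 0.6931 / 0.0825 ≈ 8.40 years

about 8.4 years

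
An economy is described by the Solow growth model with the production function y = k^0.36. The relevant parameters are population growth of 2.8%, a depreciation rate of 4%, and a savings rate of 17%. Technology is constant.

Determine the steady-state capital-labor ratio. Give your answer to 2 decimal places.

k* = 4.19

Steady state requires s·f(k) = (n + δ)·k, i.e. s·k^α = (n + δ)·k.
Rearranging, k^(1−α) = s / (n + δ).
k^0.64 = 0.17 / (0.028 + 0.040) = 0.17 / 0.068 = 2.5000
k* = 2.5000^(1/0.64) ≈ 4.1858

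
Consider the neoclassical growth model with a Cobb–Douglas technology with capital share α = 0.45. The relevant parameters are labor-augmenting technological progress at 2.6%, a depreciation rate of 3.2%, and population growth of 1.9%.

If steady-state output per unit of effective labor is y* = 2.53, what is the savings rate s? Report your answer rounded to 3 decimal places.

Steady state requires s·f(k) = (n + g + δ)·k, i.e. s·k^α = (n + g + δ)·k.
Since y* = [s/(n + g + δ)]^(α/(1−α)), we have s/(n + g + δ) = (y*)^((1−α)/α) = 2.53^1.2222 = 3.1095.
Therefore s = 3.1095 × (n + g + δ) = 3.1095 × 0.077 = 0.2394.

s ≈ 0.239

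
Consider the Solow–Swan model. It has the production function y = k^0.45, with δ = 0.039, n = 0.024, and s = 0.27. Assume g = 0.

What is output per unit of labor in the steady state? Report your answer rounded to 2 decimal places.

y* = 3.29

In steady state, investment equals break-even investment: s·k^α = (n + δ)·k.
Dividing both sides by k: k^(1−α) = s / (n + δ).
k^0.55 = 0.27 / (0.024 + 0.039) = 0.27 / 0.063 = 4.2857
k* = 4.2857^(1/0.55) ≈ 14.0971
y* = (k*)^α = 14.0971^0.45 ≈ 3.2893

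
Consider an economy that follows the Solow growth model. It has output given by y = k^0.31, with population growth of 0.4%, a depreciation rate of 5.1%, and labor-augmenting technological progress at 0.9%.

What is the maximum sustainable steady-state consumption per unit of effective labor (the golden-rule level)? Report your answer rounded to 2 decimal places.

c_gold ≈ 1.40

At the golden rule, f'(k) = n + g + δ, so α·k^(α−1) = n + g + δ and k_gold = (α/(n + g + δ))^(1/(1−α)).
k_gold = (0.31/0.064)^(1/0.69) = 4.8438^1.4493 ≈ 9.8410
c_gold = f(k_gold) − (n + g + δ)·k_gold = 2.0316 − 0.064×9.8410 ≈ 1.4018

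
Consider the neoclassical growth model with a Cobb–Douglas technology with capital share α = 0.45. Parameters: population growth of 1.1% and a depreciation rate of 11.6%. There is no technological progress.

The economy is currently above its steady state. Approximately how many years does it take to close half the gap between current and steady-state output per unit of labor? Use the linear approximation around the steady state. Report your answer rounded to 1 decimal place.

about 9.9 years

Near the steady state the convergence rate is λ = (1 − α)(n + δ).
λ = (1 − 0.45) × 0.127 = 0.55 × 0.127 = 0.06985
Half-life = ln 2 / λ = 0.6931 / 0.06985 ≈ 9.92 years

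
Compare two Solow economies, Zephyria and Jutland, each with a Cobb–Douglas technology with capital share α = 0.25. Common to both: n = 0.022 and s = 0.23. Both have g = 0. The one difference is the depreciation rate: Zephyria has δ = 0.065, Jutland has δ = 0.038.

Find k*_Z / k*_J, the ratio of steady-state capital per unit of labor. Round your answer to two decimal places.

Steady-state k* = [s/(n + δ)]^(1/(1−α)), so the ratio is [ (s_Z/(n + δ)_Z) / (s_J/(n + δ)_J) ]^1.3333.
s_Z/(n + δ)_Z = 0.23/0.087 = 2.6437; s_J/(n + δ)_J = 0.23/0.060 = 3.8333.
Ratio = (2.6437/3.8333)^1.3333 = 0.6897^1.3333 ≈ 0.6094

k*_Z / k*_J ≈ 0.61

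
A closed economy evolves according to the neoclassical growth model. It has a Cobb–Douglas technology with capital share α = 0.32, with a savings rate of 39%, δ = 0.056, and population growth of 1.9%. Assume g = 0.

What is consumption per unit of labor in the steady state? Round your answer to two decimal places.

c* ≈ 1.33

At the steady state, Δk = 0, so s·k^α = (n + δ)·k.
Rearranging, k^(1−α) = s / (n + δ).
k^0.68 = 0.39 / (0.019 + 0.056) = 0.39 / 0.075 = 5.2000
k* = 5.2000^(1/0.68) ≈ 11.2966
y* = (k*)^α = 11.2966^0.32 ≈ 2.1724
c* = (1 − s)·y* = (1 − 0.39) × 2.1724 ≈ 1.3252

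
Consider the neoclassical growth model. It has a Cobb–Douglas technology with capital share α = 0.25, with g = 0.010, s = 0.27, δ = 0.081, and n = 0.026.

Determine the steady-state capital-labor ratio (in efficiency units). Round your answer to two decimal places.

k* ≈ 3.05

Steady state requires s·f(k) = (n + g + δ)·k, i.e. s·k^α = (n + g + δ)·k.
Dividing both sides by k: k^(1−α) = s / (n + g + δ).
k^0.75 = 0.27 / (0.026 + 0.010 + 0.081) = 0.27 / 0.117 = 2.3077
k* = 2.3077^(1/0.75) ≈ 3.0496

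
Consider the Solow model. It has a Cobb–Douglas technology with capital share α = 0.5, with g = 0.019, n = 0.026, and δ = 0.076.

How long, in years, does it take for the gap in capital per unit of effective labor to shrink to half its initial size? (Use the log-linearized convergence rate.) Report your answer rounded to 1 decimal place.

half-life ≈ 11.5 years

Near the steady state the convergence rate is λ = (1 − α)(n + g + δ).
λ = (1 − 0.5) × 0.121 = 0.5 × 0.121 = 0.0605
Half-life = ln 2 / λ = 0.6931 / 0.0605 ≈ 11.46 years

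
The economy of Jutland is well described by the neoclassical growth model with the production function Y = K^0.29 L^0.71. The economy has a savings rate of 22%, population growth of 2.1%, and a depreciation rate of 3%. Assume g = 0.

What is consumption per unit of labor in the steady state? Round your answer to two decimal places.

In steady state, investment equals break-even investment: s·k^α = (n + δ)·k.
Rearranging, k^(1−α) = s / (n + δ).
k^0.71 = 0.22 / (0.021 + 0.030) = 0.22 / 0.051 = 4.3137
k* = 4.3137^(1/0.71) ≈ 7.8371
y* = (k*)^α = 7.8371^0.29 ≈ 1.8168
c* = (1 − s)·y* = (1 − 0.22) × 1.8168 ≈ 1.4171

c* = 1.42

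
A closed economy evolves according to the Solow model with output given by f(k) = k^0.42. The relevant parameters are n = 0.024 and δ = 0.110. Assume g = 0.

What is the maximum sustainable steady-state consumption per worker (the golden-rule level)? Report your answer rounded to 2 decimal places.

c_gold ≈ 1.33

At the golden rule, f'(k) = n + δ, so α·k^(α−1) = n + δ and k_gold = (α/(n + δ))^(1/(1−α)).
k_gold = (0.42/0.134)^(1/0.58) = 3.1343^1.7241 ≈ 7.1680
c_gold = f(k_gold) − (n + δ)·k_gold = 2.2870 − 0.134×7.1680 ≈ 1.3265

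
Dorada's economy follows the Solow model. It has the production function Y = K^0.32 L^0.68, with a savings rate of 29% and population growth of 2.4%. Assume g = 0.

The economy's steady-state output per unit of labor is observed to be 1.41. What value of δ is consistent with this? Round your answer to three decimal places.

Steady state requires s·f(k) = (n + δ)·k, i.e. s·k^α = (n + δ)·k.
Since y* = [s/(n + δ)]^(α/(1−α)), we have s/(n + δ) = (y*)^((1−α)/α) = 1.41^2.125 = 2.0753.
Therefore n + δ = s / 2.0753 = 0.29 / 2.0753 = 0.1397, so δ = 0.1397 − 0.024 = 0.1157.

δ ≈ 0.116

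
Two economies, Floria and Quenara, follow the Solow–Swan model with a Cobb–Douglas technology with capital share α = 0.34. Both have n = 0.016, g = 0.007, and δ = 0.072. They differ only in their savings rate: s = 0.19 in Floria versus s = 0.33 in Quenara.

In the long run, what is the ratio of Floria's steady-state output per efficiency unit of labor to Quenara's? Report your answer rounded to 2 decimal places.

Steady-state y* = [s/(n + g + δ)]^(α/(1−α)), so the ratio is [ (s_F/(n + g + δ)_F) / (s_Q/(n + g + δ)_Q) ]^0.5152.
s_F/(n + g + δ)_F = 0.19/0.095 = 2.0000; s_Q/(n + g + δ)_Q = 0.33/0.095 = 3.4737.
Ratio = (2.0000/3.4737)^0.5152 = 0.5758^0.5152 ≈ 0.7525

y*_F / y*_Q ≈ 0.75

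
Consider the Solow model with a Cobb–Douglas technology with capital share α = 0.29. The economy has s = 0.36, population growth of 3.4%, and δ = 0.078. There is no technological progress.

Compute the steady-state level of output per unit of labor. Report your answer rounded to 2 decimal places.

At the steady state, Δk = 0, so s·k^α = (n + δ)·k.
Rearranging, k^(1−α) = s / (n + δ).
k^0.71 = 0.36 / (0.034 + 0.078) = 0.36 / 0.112 = 3.2143
k* = 3.2143^(1/0.71) ≈ 5.1785
y* = (k*)^α = 5.1785^0.29 ≈ 1.6111

y* ≈ 1.61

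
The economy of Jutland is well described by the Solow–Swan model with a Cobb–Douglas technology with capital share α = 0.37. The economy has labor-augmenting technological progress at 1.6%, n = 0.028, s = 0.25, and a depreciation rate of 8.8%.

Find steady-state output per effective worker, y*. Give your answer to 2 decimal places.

In steady state, investment equals break-even investment: s·k^α = (n + g + δ)·k.
Dividing both sides by k: k^(1−α) = s / (n + g + δ).
k^0.63 = 0.25 / (0.028 + 0.016 + 0.088) = 0.25 / 0.132 = 1.8939
k* = 1.8939^(1/0.63) ≈ 2.7558
y* = (k*)^α = 2.7558^0.37 ≈ 1.4551

y* ≈ 1.46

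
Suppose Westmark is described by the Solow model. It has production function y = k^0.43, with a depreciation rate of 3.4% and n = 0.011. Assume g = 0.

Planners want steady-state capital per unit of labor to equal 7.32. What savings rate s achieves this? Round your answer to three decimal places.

Steady state requires s·f(k) = (n + δ)·k, i.e. s·k^α = (n + δ)·k.
So s / (n + δ) = (k*)^(1−α) = 7.32^0.57 = 3.1101.
Therefore s = 3.1101 × (n + δ) = 3.1101 × 0.045 = 0.1400.

s ≈ 0.140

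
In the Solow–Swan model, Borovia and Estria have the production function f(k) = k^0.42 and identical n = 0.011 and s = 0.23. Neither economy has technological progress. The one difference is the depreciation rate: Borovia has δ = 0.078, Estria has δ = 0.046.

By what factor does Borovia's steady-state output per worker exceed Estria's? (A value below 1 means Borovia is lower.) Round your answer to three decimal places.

y*_B / y*_E ≈ 0.724

Steady-state y* = [s/(n + δ)]^(α/(1−α)), so the ratio is [ (s_B/(n + δ)_B) / (s_E/(n + δ)_E) ]^0.7241.
s_B/(n + δ)_B = 0.23/0.089 = 2.5843; s_E/(n + δ)_E = 0.23/0.057 = 4.0351.
Ratio = (2.5843/4.0351)^0.7241 = 0.6405^0.7241 ≈ 0.7243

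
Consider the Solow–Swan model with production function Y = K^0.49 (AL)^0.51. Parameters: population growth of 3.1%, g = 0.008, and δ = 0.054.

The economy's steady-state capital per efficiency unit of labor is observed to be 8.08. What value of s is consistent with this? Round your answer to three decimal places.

s ≈ 0.270

Steady state requires s·f(k) = (n + g + δ)·k, i.e. s·k^α = (n + g + δ)·k.
So s / (n + g + δ) = (k*)^(1−α) = 8.08^0.51 = 2.9026.
Therefore s = 2.9026 × (n + g + δ) = 2.9026 × 0.093 = 0.2699.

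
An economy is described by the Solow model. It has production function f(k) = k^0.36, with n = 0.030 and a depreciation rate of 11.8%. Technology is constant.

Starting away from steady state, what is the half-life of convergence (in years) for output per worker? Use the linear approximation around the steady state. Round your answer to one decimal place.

t_½ ≈ 7.3 years

Near the steady state the convergence rate is λ = (1 − α)(n + δ).
λ = (1 − 0.36) × 0.148 = 0.64 × 0.148 = 0.09472
Half-life = ln 2 / λ = 0.6931 / 0.09472 ≈ 7.32 years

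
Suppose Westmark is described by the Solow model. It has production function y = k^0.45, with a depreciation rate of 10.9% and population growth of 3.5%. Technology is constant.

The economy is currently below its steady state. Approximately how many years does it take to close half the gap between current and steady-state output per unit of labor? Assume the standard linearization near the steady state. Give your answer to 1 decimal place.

Near the steady state the convergence rate is λ = (1 − α)(n + δ).
λ = (1 − 0.45) × 0.144 = 0.55 × 0.144 = 0.0792
Half-life = ln 2 / λ = 0.6931 / 0.0792 ≈ 8.75 years

t_½ ≈ 8.8 years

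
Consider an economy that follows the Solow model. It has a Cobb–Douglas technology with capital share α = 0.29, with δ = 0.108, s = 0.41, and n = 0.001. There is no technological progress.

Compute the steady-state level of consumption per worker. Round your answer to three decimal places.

At the steady state, Δk = 0, so s·k^α = (n + δ)·k.
Rearranging, k^(1−α) = s / (n + δ).
k^0.71 = 0.41 / (0.001 + 0.108) = 0.41 / 0.109 = 3.7615
k* = 3.7615^(1/0.71) ≈ 6.4620
y* = (k*)^α = 6.4620^0.29 ≈ 1.7179
c* = (1 − s)·y* = (1 − 0.41) × 1.7179 ≈ 1.0136

c* ≈ 1.014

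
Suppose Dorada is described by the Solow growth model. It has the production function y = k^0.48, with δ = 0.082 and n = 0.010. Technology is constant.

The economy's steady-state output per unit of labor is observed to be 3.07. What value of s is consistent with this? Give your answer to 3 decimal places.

At the steady state, Δk = 0, so s·k^α = (n + δ)·k.
Since y* = [s/(n + δ)]^(α/(1−α)), we have s/(n + δ) = (y*)^((1−α)/α) = 3.07^1.0833 = 3.3707.
Therefore s = 3.3707 × (n + δ) = 3.3707 × 0.092 = 0.3101.

s ≈ 0.310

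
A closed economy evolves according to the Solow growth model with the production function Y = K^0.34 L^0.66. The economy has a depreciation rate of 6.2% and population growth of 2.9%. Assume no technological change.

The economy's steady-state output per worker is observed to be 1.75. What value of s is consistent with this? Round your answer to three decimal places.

At the steady state, Δk = 0, so s·k^α = (n + δ)·k.
Since y* = [s/(n + δ)]^(α/(1−α)), we have s/(n + δ) = (y*)^((1−α)/α) = 1.75^1.9412 = 2.9634.
Therefore s = 2.9634 × (n + δ) = 2.9634 × 0.091 = 0.2697.

s ≈ 0.270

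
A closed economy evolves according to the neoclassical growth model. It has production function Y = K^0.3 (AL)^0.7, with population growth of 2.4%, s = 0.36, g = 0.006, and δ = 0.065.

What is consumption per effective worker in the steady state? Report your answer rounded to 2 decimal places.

c* ≈ 1.13

In steady state, investment equals break-even investment: s·k^α = (n + g + δ)·k.
Rearranging, k^(1−α) = s / (n + g + δ).
k^0.7 = 0.36 / (0.024 + 0.006 + 0.065) = 0.36 / 0.095 = 3.7895
k* = 3.7895^(1/0.7) ≈ 6.7073
y* = (k*)^α = 6.7073^0.3 ≈ 1.7700
c* = (1 − s)·y* = (1 − 0.36) × 1.7700 ≈ 1.1328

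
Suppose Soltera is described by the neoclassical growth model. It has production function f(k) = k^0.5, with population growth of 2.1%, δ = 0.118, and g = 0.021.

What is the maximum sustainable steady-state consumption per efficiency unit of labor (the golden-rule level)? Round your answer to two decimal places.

c_gold ≈ 1.56

At the golden rule, f'(k) = n + g + δ, so α·k^(α−1) = n + g + δ and k_gold = (α/(n + g + δ))^(1/(1−α)).
k_gold = (0.5/0.160)^(1/0.5) = 3.1250^2 ≈ 9.7656
c_gold = f(k_gold) − (n + g + δ)·k_gold = 3.1250 − 0.160×9.7656 ≈ 1.5625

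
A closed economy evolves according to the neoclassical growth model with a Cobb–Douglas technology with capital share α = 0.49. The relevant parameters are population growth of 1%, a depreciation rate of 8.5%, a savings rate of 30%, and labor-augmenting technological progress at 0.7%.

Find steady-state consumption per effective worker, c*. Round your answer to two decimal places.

c* = 1.97

Steady state requires s·f(k) = (n + g + δ)·k, i.e. s·k^α = (n + g + δ)·k.
Dividing both sides by k: k^(1−α) = s / (n + g + δ).
k^0.51 = 0.30 / (0.010 + 0.007 + 0.085) = 0.30 / 0.102 = 2.9412
k* = 2.9412^(1/0.51) ≈ 8.2923
y* = (k*)^α = 8.2923^0.49 ≈ 2.8194
c* = (1 − s)·y* = (1 − 0.30) × 2.8194 ≈ 1.9736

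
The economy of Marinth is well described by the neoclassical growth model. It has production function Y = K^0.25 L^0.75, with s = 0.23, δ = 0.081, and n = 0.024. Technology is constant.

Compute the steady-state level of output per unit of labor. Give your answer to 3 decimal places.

y* = 1.299

In steady state, investment equals break-even investment: s·k^α = (n + δ)·k.
Dividing both sides by k: k^(1−α) = s / (n + δ).
k^0.75 = 0.23 / (0.024 + 0.081) = 0.23 / 0.105 = 2.1905
k* = 2.1905^(1/0.75) ≈ 2.8448
y* = (k*)^α = 2.8448^0.25 ≈ 1.2987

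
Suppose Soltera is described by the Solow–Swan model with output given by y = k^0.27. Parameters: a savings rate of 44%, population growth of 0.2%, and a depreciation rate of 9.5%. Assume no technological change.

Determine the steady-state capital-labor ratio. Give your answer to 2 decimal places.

k* ≈ 7.94

At the steady state, Δk = 0, so s·k^α = (n + δ)·k.
Dividing both sides by k: k^(1−α) = s / (n + δ).
k^0.73 = 0.44 / (0.002 + 0.095) = 0.44 / 0.097 = 4.5361
k* = 4.5361^(1/0.73) ≈ 7.9353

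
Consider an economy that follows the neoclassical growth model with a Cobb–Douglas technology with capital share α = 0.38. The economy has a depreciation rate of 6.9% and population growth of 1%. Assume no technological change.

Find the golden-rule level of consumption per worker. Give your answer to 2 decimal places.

At the golden rule, f'(k) = n + δ, so α·k^(α−1) = n + δ and k_gold = (α/(n + δ))^(1/(1−α)).
k_gold = (0.38/0.079)^(1/0.62) = 4.8101^1.6129 ≈ 12.5964
c_gold = f(k_gold) − (n + δ)·k_gold = 2.6187 − 0.079×12.5964 ≈ 1.6236

c_gold ≈ 1.62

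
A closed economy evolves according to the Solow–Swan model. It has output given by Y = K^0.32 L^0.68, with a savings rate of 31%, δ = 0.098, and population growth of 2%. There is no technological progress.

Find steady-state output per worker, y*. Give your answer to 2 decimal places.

Steady state requires s·f(k) = (n + δ)·k, i.e. s·k^α = (n + δ)·k.
Dividing both sides by k: k^(1−α) = s / (n + δ).
k^0.68 = 0.31 / (0.020 + 0.098) = 0.31 / 0.118 = 2.6271
k* = 2.6271^(1/0.68) ≈ 4.1388
y* = (k*)^α = 4.1388^0.32 ≈ 1.5754

y* ≈ 1.58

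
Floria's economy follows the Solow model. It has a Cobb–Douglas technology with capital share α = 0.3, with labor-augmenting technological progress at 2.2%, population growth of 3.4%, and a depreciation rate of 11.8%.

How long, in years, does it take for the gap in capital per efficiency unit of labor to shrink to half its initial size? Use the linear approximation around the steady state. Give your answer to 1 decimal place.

Near the steady state the convergence rate is λ = (1 − α)(n + g + δ).
λ = (1 − 0.3) × 0.174 = 0.7 × 0.174 = 0.1218
Half-life = ln 2 / λ = 0.6931 / 0.1218 ≈ 5.69 years

about 5.7 years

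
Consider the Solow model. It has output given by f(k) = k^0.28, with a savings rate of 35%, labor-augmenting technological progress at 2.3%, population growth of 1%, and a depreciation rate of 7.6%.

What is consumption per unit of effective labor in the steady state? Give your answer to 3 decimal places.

At the steady state, Δk = 0, so s·k^α = (n + g + δ)·k.
Dividing both sides by k: k^(1−α) = s / (n + g + δ).
k^0.72 = 0.35 / (0.010 + 0.023 + 0.076) = 0.35 / 0.109 = 3.2110
k* = 3.2110^(1/0.72) ≈ 5.0544
y* = (k*)^α = 5.0544^0.28 ≈ 1.5741
c* = (1 − s)·y* = (1 − 0.35) × 1.5741 ≈ 1.0232

c* = 1.023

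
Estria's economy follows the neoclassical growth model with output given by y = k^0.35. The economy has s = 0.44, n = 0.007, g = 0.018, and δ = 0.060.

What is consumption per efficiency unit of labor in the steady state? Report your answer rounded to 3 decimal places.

At the steady state, Δk = 0, so s·k^α = (n + g + δ)·k.
Rearranging, k^(1−α) = s / (n + g + δ).
k^0.65 = 0.44 / (0.007 + 0.018 + 0.060) = 0.44 / 0.085 = 5.1765
k* = 5.1765^(1/0.65) ≈ 12.5463
y* = (k*)^α = 12.5463^0.35 ≈ 2.4237
c* = (1 − s)·y* = (1 − 0.44) × 2.4237 ≈ 1.3573

c* ≈ 1.357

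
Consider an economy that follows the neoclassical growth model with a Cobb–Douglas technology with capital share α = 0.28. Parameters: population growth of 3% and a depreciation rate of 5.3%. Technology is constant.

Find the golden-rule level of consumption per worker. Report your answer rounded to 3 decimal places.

c_gold ≈ 1.155

At the golden rule, f'(k) = n + δ, so α·k^(α−1) = n + δ and k_gold = (α/(n + δ))^(1/(1−α)).
k_gold = (0.28/0.083)^(1/0.72) = 3.3735^1.3889 ≈ 5.4132
c_gold = f(k_gold) − (n + δ)·k_gold = 1.6046 − 0.083×5.4132 ≈ 1.1553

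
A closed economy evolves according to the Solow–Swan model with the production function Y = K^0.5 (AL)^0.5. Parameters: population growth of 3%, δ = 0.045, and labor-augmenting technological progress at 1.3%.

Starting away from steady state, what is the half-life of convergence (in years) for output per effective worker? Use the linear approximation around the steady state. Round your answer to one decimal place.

about 15.8 years

Near the steady state the convergence rate is λ = (1 − α)(n + g + δ).
λ = (1 − 0.5) × 0.088 = 0.5 × 0.088 = 0.0440
Half-life = ln 2 / λ = 0.6931 / 0.0440 ≈ 15.75 years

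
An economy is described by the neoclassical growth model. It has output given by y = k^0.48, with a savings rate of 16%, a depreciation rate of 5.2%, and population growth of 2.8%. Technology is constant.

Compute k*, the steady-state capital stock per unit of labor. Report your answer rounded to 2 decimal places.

k* ≈ 3.79

Steady state requires s·f(k) = (n + δ)·k, i.e. s·k^α = (n + δ)·k.
Rearranging, k^(1−α) = s / (n + δ).
k^0.52 = 0.16 / (0.028 + 0.052) = 0.16 / 0.080 = 2.0000
k* = 2.0000^(1/0.52) ≈ 3.7923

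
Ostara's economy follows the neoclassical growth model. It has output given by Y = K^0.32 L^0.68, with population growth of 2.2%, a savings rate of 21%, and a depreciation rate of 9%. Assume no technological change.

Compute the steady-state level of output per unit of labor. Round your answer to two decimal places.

At the steady state, Δk = 0, so s·k^α = (n + δ)·k.
Dividing both sides by k: k^(1−α) = s / (n + δ).
k^0.68 = 0.21 / (0.022 + 0.090) = 0.21 / 0.112 = 1.8750
k* = 1.8750^(1/0.68) ≈ 2.5204
y* = (k*)^α = 2.5204^0.32 ≈ 1.3442

y* = 1.34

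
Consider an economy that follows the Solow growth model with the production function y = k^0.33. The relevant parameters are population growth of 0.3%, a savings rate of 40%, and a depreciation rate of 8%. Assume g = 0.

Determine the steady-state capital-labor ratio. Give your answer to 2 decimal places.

At the steady state, Δk = 0, so s·k^α = (n + δ)·k.
Dividing both sides by k: k^(1−α) = s / (n + δ).
k^0.67 = 0.40 / (0.003 + 0.080) = 0.40 / 0.083 = 4.8193
k* = 4.8193^(1/0.67) ≈ 10.4563

k* = 10.46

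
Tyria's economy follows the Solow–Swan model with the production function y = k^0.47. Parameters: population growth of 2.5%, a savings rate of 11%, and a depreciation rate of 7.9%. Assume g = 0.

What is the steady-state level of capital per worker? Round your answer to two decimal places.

k* ≈ 1.11

At the steady state, Δk = 0, so s·k^α = (n + δ)·k.
Dividing both sides by k: k^(1−α) = s / (n + δ).
k^0.53 = 0.11 / (0.025 + 0.079) = 0.11 / 0.104 = 1.0577
k* = 1.0577^(1/0.53) ≈ 1.1116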